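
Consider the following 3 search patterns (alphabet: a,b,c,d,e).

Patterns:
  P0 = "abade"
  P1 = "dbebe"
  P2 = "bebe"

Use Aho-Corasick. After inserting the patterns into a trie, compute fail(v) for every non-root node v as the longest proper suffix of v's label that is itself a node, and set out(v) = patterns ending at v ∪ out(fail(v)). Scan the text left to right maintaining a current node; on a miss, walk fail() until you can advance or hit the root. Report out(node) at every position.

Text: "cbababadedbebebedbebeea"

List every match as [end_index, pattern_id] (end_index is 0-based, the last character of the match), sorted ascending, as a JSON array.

Build:
Trie (insert patterns):
  0='ε' goto a→1 b→11 d→6
  1='a' goto b→2
  2='ab' goto a→3
  3='aba' goto d→4
  4='abad' goto e→5
  5='abade' goto ·  ←P0
  6='d' goto b→7
  7='db' goto e→8
  8='dbe' goto b→9
  9='dbeb' goto e→10
  10='dbebe' goto ·  ←P1
  11='b' goto e→12
  12='be' goto b→13
  13='beb' goto e→14
  14='bebe' goto ·  ←P2

Failure links (BFS by depth):
  fail(1) 'a': from fail(0)=0 chase 'a': 0 ⇒ 0;  out=∅∪out(0)=∅
  fail(6) 'd': from fail(0)=0 chase 'd': 0 ⇒ 0;  out=∅∪out(0)=∅
  fail(11) 'b': from fail(0)=0 chase 'b': 0 ⇒ 0;  out=∅∪out(0)=∅
  fail(2) 'ab': from fail(1)=0 chase 'b': 0 ⇒ 11;  out=∅∪out(11)=∅
  fail(7) 'db': from fail(6)=0 chase 'b': 0 ⇒ 11;  out=∅∪out(11)=∅
  fail(12) 'be': from fail(11)=0 chase 'e': 0 ⇒ 0;  out=∅∪out(0)=∅
  fail(3) 'aba': from fail(2)=11 chase 'a': 11→0 ⇒ 1;  out=∅∪out(1)=∅
  fail(8) 'dbe': from fail(7)=11 chase 'e': 11 ⇒ 12;  out=∅∪out(12)=∅
  fail(13) 'beb': from fail(12)=0 chase 'b': 0 ⇒ 11;  out=∅∪out(11)=∅
  fail(4) 'abad': from fail(3)=1 chase 'd': 1→0 ⇒ 6;  out=∅∪out(6)=∅
  fail(9) 'dbeb': from fail(8)=12 chase 'b': 12 ⇒ 13;  out=∅∪out(13)=∅
  fail(14) 'bebe': from fail(13)=11 chase 'e': 11 ⇒ 12;  out={2}∪out(12)={2}
  fail(5) 'abade': from fail(4)=6 chase 'e': 6→0 ⇒ 0;  out={0}∪out(0)={0}
  fail(10) 'dbebe': from fail(9)=13 chase 'e': 13 ⇒ 14;  out={1}∪out(14)={1,2}

Run:
i=0 'c': node 0→0
i=1 'b': node 0→11
i=2 'a': node 11→1 ·f
i=3 'b': node 1→2
i=4 'a': node 2→3
i=5 'b': node 3→2 ·f
i=6 'a': node 2→3
i=7 'd': node 3→4
i=8 'e': node 4→5  → match P0@[4:8]
i=9 'd': node 5→6 ·f
i=10 'b': node 6→7
i=11 'e': node 7→8
i=12 'b': node 8→9
i=13 'e': node 9→10  → match P1@[9:13],P2@[10:13]
i=14 'b': node 10→13 ·f
i=15 'e': node 13→14  → match P2@[12:15]
i=16 'd': node 14→6 ·f
i=17 'b': node 6→7
i=18 'e': node 7→8
i=19 'b': node 8→9
i=20 'e': node 9→10  → match P1@[16:20],P2@[17:20]
i=21 'e': node 10→0 ·f
i=22 'a': node 0→1

All matches (sorted): [[8,0],[13,1],[13,2],[15,2],[20,1],[20,2]]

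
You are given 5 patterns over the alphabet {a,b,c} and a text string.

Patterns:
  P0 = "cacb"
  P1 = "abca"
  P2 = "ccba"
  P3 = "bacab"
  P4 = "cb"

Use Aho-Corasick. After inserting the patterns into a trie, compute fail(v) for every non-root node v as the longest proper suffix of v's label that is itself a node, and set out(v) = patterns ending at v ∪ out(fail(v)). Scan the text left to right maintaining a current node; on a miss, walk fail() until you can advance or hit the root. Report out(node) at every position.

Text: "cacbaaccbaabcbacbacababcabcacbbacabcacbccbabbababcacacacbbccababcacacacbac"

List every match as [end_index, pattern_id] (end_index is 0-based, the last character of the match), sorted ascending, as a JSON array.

Construct AC machine:
Trie (insert patterns):
  0='ε' goto a→5 b→12 c→1
  1='c' goto a→2 b→17 c→9
  2='ca' goto c→3
  3='cac' goto b→4
  4='cacb' goto ·  ←P0
  5='a' goto b→6
  6='ab' goto c→7
  7='abc' goto a→8
  8='abca' goto ·  ←P1
  9='cc' goto b→10
  10='ccb' goto a→11
  11='ccba' goto ·  ←P2
  12='b' goto a→13
  13='ba' goto c→14
  14='bac' goto a→15
  15='baca' goto b→16
  16='bacab' goto ·  ←P3
  17='cb' goto ·  ←P4

BFS fail/out derivation:
  fail(1) 'c': from fail(0)=0 chase 'c': 0 ⇒ 0;  out=∅∪out(0)=∅
  fail(5) 'a': from fail(0)=0 chase 'a': 0 ⇒ 0;  out=∅∪out(0)=∅
  fail(12) 'b': from fail(0)=0 chase 'b': 0 ⇒ 0;  out=∅∪out(0)=∅
  fail(2) 'ca': from fail(1)=0 chase 'a': 0 ⇒ 5;  out=∅∪out(5)=∅
  fail(6) 'ab': from fail(5)=0 chase 'b': 0 ⇒ 12;  out=∅∪out(12)=∅
  fail(9) 'cc': from fail(1)=0 chase 'c': 0 ⇒ 1;  out=∅∪out(1)=∅
  fail(13) 'ba': from fail(12)=0 chase 'a': 0 ⇒ 5;  out=∅∪out(5)=∅
  fail(17) 'cb': from fail(1)=0 chase 'b': 0 ⇒ 12;  out={4}∪out(12)={4}
  fail(3) 'cac': from fail(2)=5 chase 'c': 5→0 ⇒ 1;  out=∅∪out(1)=∅
  fail(7) 'abc': from fail(6)=12 chase 'c': 12→0 ⇒ 1;  out=∅∪out(1)=∅
  fail(10) 'ccb': from fail(9)=1 chase 'b': 1 ⇒ 17;  out=∅∪out(17)={4}
  fail(14) 'bac': from fail(13)=5 chase 'c': 5→0 ⇒ 1;  out=∅∪out(1)=∅
  fail(4) 'cacb': from fail(3)=1 chase 'b': 1 ⇒ 17;  out={0}∪out(17)={0,4}
  fail(8) 'abca': from fail(7)=1 chase 'a': 1 ⇒ 2;  out={1}∪out(2)={1}
  fail(11) 'ccba': from fail(10)=17 chase 'a': 17→12 ⇒ 13;  out={2}∪out(13)={2}
  fail(15) 'baca': from fail(14)=1 chase 'a': 1 ⇒ 2;  out=∅∪out(2)=∅
  fail(16) 'bacab': from fail(15)=2 chase 'b': 2→5 ⇒ 6;  out={3}∪out(6)={3}

Run:
pos 0 'c': at 1
pos 1 'a': at 2
pos 2 'c': at 3
pos 3 'b': at 4  emit P0@[0:3],P4@[2:3]
pos 4 'a': at 13 (fail-walked)
pos 5 'a': at 5 (fail-walked)
pos 6 'c': at 1 (fail-walked)
pos 7 'c': at 9
pos 8 'b': at 10  emit P4@[7:8]
pos 9 'a': at 11  emit P2@[6:9]
pos 10 'a': at 5 (fail-walked)
pos 11 'b': at 6
pos 12 'c': at 7
pos 13 'b': at 17 (fail-walked)  emit P4@[12:13]
pos 14 'a': at 13 (fail-walked)
pos 15 'c': at 14
pos 16 'b': at 17 (fail-walked)  emit P4@[15:16]
pos 17 'a': at 13 (fail-walked)
pos 18 'c': at 14
pos 19 'a': at 15
pos 20 'b': at 16  emit P3@[16:20]
pos 21 'a': at 13 (fail-walked)
pos 22 'b': at 6 (fail-walked)
pos 23 'c': at 7
pos 24 'a': at 8  emit P1@[21:24]
pos 25 'b': at 6 (fail-walked)
pos 26 'c': at 7
pos 27 'a': at 8  emit P1@[24:27]
pos 28 'c': at 3 (fail-walked)
pos 29 'b': at 4  emit P0@[26:29],P4@[28:29]
pos 30 'b': at 12 (fail-walked)
pos 31 'a': at 13
pos 32 'c': at 14
pos 33 'a': at 15
pos 34 'b': at 16  emit P3@[30:34]
pos 35 'c': at 7 (fail-walked)
pos 36 'a': at 8  emit P1@[33:36]
pos 37 'c': at 3 (fail-walked)
pos 38 'b': at 4  emit P0@[35:38],P4@[37:38]
pos 39 'c': at 1 (fail-walked)
pos 40 'c': at 9
pos 41 'b': at 10  emit P4@[40:41]
pos 42 'a': at 11  emit P2@[39:42]
pos 43 'b': at 6 (fail-walked)
pos 44 'b': at 12 (fail-walked)
pos 45 'a': at 13
pos 46 'b': at 6 (fail-walked)
pos 47 'a': at 13 (fail-walked)
pos 48 'b': at 6 (fail-walked)
pos 49 'c': at 7
pos 50 'a': at 8  emit P1@[47:50]
pos 51 'c': at 3 (fail-walked)
pos 52 'a': at 2 (fail-walked)
pos 53 'c': at 3
pos 54 'a': at 2 (fail-walked)
pos 55 'c': at 3
pos 56 'b': at 4  emit P0@[53:56],P4@[55:56]
pos 57 'b': at 12 (fail-walked)
pos 58 'c': at 1 (fail-walked)
pos 59 'c': at 9
pos 60 'a': at 2 (fail-walked)
pos 61 'b': at 6 (fail-walked)
pos 62 'a': at 13 (fail-walked)
pos 63 'b': at 6 (fail-walked)
pos 64 'c': at 7
pos 65 'a': at 8  emit P1@[62:65]
pos 66 'c': at 3 (fail-walked)
pos 67 'a': at 2 (fail-walked)
pos 68 'c': at 3
pos 69 'a': at 2 (fail-walked)
pos 70 'c': at 3
pos 71 'b': at 4  emit P0@[68:71],P4@[70:71]
pos 72 'a': at 13 (fail-walked)
pos 73 'c': at 14

Matches: [[3,0],[3,4],[8,4],[9,2],[13,4],[16,4],[20,3],[24,1],[27,1],[29,0],[29,4],[34,3],[36,1],[38,0],[38,4],[41,4],[42,2],[50,1],[56,0],[56,4],[65,1],[71,0],[71,4]]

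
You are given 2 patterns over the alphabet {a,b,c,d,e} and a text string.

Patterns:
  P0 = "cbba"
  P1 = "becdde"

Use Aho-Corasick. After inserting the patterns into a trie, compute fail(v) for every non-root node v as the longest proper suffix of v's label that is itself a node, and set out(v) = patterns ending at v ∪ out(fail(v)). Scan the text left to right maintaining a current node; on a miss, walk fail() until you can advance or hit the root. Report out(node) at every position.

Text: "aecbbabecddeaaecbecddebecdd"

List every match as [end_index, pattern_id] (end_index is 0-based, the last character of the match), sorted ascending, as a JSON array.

Build automaton:
Trie nodes:
  0='ε' goto b→5 c→1
  1='c' goto b→2
  2='cb' goto b→3
  3='cbb' goto a→4
  4='cbba' goto ·  [P0 ends]
  5='b' goto e→6
  6='be' goto c→7
  7='bec' goto d→8
  8='becd' goto d→9
  9='becdd' goto e→10
  10='becdde' goto ·  [P1 ends]

Failure links (BFS by depth):
  fail(1) 'c': from fail(0)=0 chase 'c': 0 ⇒ 0;  out=∅∪out(0)=∅
  fail(5) 'b': from fail(0)=0 chase 'b': 0 ⇒ 0;  out=∅∪out(0)=∅
  fail(2) 'cb': from fail(1)=0 chase 'b': 0 ⇒ 5;  out=∅∪out(5)=∅
  fail(6) 'be': from fail(5)=0 chase 'e': 0 ⇒ 0;  out=∅∪out(0)=∅
  fail(3) 'cbb': from fail(2)=5 chase 'b': 5→0 ⇒ 5;  out=∅∪out(5)=∅
  fail(7) 'bec': from fail(6)=0 chase 'c': 0 ⇒ 1;  out=∅∪out(1)=∅
  fail(4) 'cbba': from fail(3)=5 chase 'a': 5→0 ⇒ 0;  out={0}∪out(0)={0}
  fail(8) 'becd': from fail(7)=1 chase 'd': 1→0 ⇒ 0;  out=∅∪out(0)=∅
  fail(9) 'becdd': from fail(8)=0 chase 'd': 0 ⇒ 0;  out=∅∪out(0)=∅
  fail(10) 'becdde': from fail(9)=0 chase 'e': 0 ⇒ 0;  out={1}∪out(0)={1}

Run:
i=0 'a': node 0→0
i=1 'e': node 0→0
i=2 'c': node 0→1
i=3 'b': node 1→2
i=4 'b': node 2→3
i=5 'a': node 3→4  ** P0@[2:5]
i=6 'b': node 4→5 (via fail)
i=7 'e': node 5→6
i=8 'c': node 6→7
i=9 'd': node 7→8
i=10 'd': node 8→9
i=11 'e': node 9→10  ** P1@[6:11]
i=12 'a': node 10→0 (via fail)
i=13 'a': node 0→0
i=14 'e': node 0→0
i=15 'c': node 0→1
i=16 'b': node 1→2
i=17 'e': node 2→6 (via fail)
i=18 'c': node 6→7
i=19 'd': node 7→8
i=20 'd': node 8→9
i=21 'e': node 9→10  ** P1@[16:21]
i=22 'b': node 10→5 (via fail)
i=23 'e': node 5→6
i=24 'c': node 6→7
i=25 'd': node 7→8
i=26 'd': node 8→9

Result: [[5,0],[11,1],[21,1]]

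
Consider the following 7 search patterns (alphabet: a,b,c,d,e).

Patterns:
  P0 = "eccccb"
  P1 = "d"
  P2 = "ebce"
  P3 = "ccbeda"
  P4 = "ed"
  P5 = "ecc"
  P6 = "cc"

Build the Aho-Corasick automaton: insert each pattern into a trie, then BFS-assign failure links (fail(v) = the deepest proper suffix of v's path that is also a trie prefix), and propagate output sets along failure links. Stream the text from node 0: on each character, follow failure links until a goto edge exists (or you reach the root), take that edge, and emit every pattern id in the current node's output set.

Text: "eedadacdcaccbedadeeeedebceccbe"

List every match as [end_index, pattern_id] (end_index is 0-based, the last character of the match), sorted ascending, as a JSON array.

Build:
Trie nodes:
  n0 'ε': c→11 d→7 e→1
  n1 'e': b→8 c→2 d→17
  n2 'ec': c→3
  n3 'ecc': c→4  [P5 ends]
  n4 'eccc': c→5
  n5 'ecccc': b→6
  n6 'eccccb': ·  [P0 ends]
  n7 'd': ·  [P1 ends]
  n8 'eb': c→9
  n9 'ebc': e→10
  n10 'ebce': ·  [P2 ends]
  n11 'c': c→12
  n12 'cc': b→13  [P6 ends]
  n13 'ccb': e→14
  n14 'ccbe': d→15
  n15 'ccbed': a→16
  n16 'ccbeda': ·  [P3 ends]
  n17 'ed': ·  [P4 ends]

Failure links (BFS by depth):
  fail(1) 'e': from fail(0)=0 chase 'e': 0 ⇒ 0;  out=∅∪out(0)=∅
  fail(7) 'd': from fail(0)=0 chase 'd': 0 ⇒ 0;  out={1}∪out(0)={1}
  fail(11) 'c': from fail(0)=0 chase 'c': 0 ⇒ 0;  out=∅∪out(0)=∅
  fail(2) 'ec': from fail(1)=0 chase 'c': 0 ⇒ 11;  out=∅∪out(11)=∅
  fail(8) 'eb': from fail(1)=0 chase 'b': 0 ⇒ 0;  out=∅∪out(0)=∅
  fail(12) 'cc': from fail(11)=0 chase 'c': 0 ⇒ 11;  out={6}∪out(11)={6}
  fail(17) 'ed': from fail(1)=0 chase 'd': 0 ⇒ 7;  out={4}∪out(7)={1,4}
  fail(3) 'ecc': from fail(2)=11 chase 'c': 11 ⇒ 12;  out={5}∪out(12)={5,6}
  fail(9) 'ebc': from fail(8)=0 chase 'c': 0 ⇒ 11;  out=∅∪out(11)=∅
  fail(13) 'ccb': from fail(12)=11 chase 'b': 11→0 ⇒ 0;  out=∅∪out(0)=∅
  fail(4) 'eccc': from fail(3)=12 chase 'c': 12→11 ⇒ 12;  out=∅∪out(12)={6}
  fail(10) 'ebce': from fail(9)=11 chase 'e': 11→0 ⇒ 1;  out={2}∪out(1)={2}
  fail(14) 'ccbe': from fail(13)=0 chase 'e': 0 ⇒ 1;  out=∅∪out(1)=∅
  fail(5) 'ecccc': from fail(4)=12 chase 'c': 12→11 ⇒ 12;  out=∅∪out(12)={6}
  fail(15) 'ccbed': from fail(14)=1 chase 'd': 1 ⇒ 17;  out=∅∪out(17)={1,4}
  fail(6) 'eccccb': from fail(5)=12 chase 'b': 12 ⇒ 13;  out={0}∪out(13)={0}
  fail(16) 'ccbeda': from fail(15)=17 chase 'a': 17→7→0 ⇒ 0;  out={3}∪out(0)={3}

Run:
pos 0 'e': at 1
pos 1 'e': at 1 ·f
pos 2 'd': at 17  → match P1@[2:2],P4@[1:2]
pos 3 'a': at 0 ·f
pos 4 'd': at 7  → match P1@[4:4]
pos 5 'a': at 0 ·f
pos 6 'c': at 11
pos 7 'd': at 7 ·f  → match P1@[7:7]
pos 8 'c': at 11 ·f
pos 9 'a': at 0 ·f
pos 10 'c': at 11
pos 11 'c': at 12  → match P6@[10:11]
pos 12 'b': at 13
pos 13 'e': at 14
pos 14 'd': at 15  → match P1@[14:14],P4@[13:14]
pos 15 'a': at 16  → match P3@[10:15]
pos 16 'd': at 7 ·f  → match P1@[16:16]
pos 17 'e': at 1 ·f
pos 18 'e': at 1 ·f
pos 19 'e': at 1 ·f
pos 20 'e': at 1 ·f
pos 21 'd': at 17  → match P1@[21:21],P4@[20:21]
pos 22 'e': at 1 ·f
pos 23 'b': at 8
pos 24 'c': at 9
pos 25 'e': at 10  → match P2@[22:25]
pos 26 'c': at 2 ·f
pos 27 'c': at 3  → match P5@[25:27],P6@[26:27]
pos 28 'b': at 13 ·f
pos 29 'e': at 14

Result: [[2,1],[2,4],[4,1],[7,1],[11,6],[14,1],[14,4],[15,3],[16,1],[21,1],[21,4],[25,2],[27,5],[27,6]]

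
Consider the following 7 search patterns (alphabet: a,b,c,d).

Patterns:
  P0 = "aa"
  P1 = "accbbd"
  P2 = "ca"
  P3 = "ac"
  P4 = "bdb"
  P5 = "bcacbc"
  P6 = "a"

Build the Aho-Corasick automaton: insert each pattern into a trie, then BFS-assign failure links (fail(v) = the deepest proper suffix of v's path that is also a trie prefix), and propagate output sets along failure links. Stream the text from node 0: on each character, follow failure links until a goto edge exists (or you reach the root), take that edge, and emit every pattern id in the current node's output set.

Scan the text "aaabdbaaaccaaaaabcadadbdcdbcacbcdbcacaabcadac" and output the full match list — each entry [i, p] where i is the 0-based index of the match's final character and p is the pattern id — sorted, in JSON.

Construct AC machine:
Trie nodes:
  0='ε' goto a→1 b→10 c→8
  1='a' goto a→2 c→3  [P6 ends]
  2='aa' goto ·  [P0 ends]
  3='ac' goto c→4  [P3 ends]
  4='acc' goto b→5
  5='accb' goto b→6
  6='accbb' goto d→7
  7='accbbd' goto ·  [P1 ends]
  8='c' goto a→9
  9='ca' goto ·  [P2 ends]
  10='b' goto c→13 d→11
  11='bd' goto b→12
  12='bdb' goto ·  [P4 ends]
  13='bc' goto a→14
  14='bca' goto c→15
  15='bcac' goto b→16
  16='bcacb' goto c→17
  17='bcacbc' goto ·  [P5 ends]

BFS fail/out derivation:
  fail(1) 'a': from fail(0)=0 chase 'a': 0 ⇒ 0;  out={6}∪out(0)={6}
  fail(8) 'c': from fail(0)=0 chase 'c': 0 ⇒ 0;  out=∅∪out(0)=∅
  fail(10) 'b': from fail(0)=0 chase 'b': 0 ⇒ 0;  out=∅∪out(0)=∅
  fail(2) 'aa': from fail(1)=0 chase 'a': 0 ⇒ 1;  out={0}∪out(1)={0,6}
  fail(3) 'ac': from fail(1)=0 chase 'c': 0 ⇒ 8;  out={3}∪out(8)={3}
  fail(9) 'ca': from fail(8)=0 chase 'a': 0 ⇒ 1;  out={2}∪out(1)={2,6}
  fail(11) 'bd': from fail(10)=0 chase 'd': 0 ⇒ 0;  out=∅∪out(0)=∅
  fail(13) 'bc': from fail(10)=0 chase 'c': 0 ⇒ 8;  out=∅∪out(8)=∅
  fail(4) 'acc': from fail(3)=8 chase 'c': 8→0 ⇒ 8;  out=∅∪out(8)=∅
  fail(12) 'bdb': from fail(11)=0 chase 'b': 0 ⇒ 10;  out={4}∪out(10)={4}
  fail(14) 'bca': from fail(13)=8 chase 'a': 8 ⇒ 9;  out=∅∪out(9)={2,6}
  fail(5) 'accb': from fail(4)=8 chase 'b': 8→0 ⇒ 10;  out=∅∪out(10)=∅
  fail(15) 'bcac': from fail(14)=9 chase 'c': 9→1 ⇒ 3;  out=∅∪out(3)={3}
  fail(6) 'accbb': from fail(5)=10 chase 'b': 10→0 ⇒ 10;  out=∅∪out(10)=∅
  fail(16) 'bcacb': from fail(15)=3 chase 'b': 3→8→0 ⇒ 10;  out=∅∪out(10)=∅
  fail(7) 'accbbd': from fail(6)=10 chase 'd': 10 ⇒ 11;  out={1}∪out(11)={1}
  fail(17) 'bcacbc': from fail(16)=10 chase 'c': 10 ⇒ 13;  out={5}∪out(13)={5}

Run:
i=0 'a': node 0→1  ** P6@[0:0]
i=1 'a': node 1→2  ** P0@[0:1],P6@[1:1]
i=2 'a': node 2→2 ·f  ** P0@[1:2],P6@[2:2]
i=3 'b': node 2→10 ·f
i=4 'd': node 10→11
i=5 'b': node 11→12  ** P4@[3:5]
i=6 'a': node 12→1 ·f  ** P6@[6:6]
i=7 'a': node 1→2  ** P0@[6:7],P6@[7:7]
i=8 'a': node 2→2 ·f  ** P0@[7:8],P6@[8:8]
i=9 'c': node 2→3 ·f  ** P3@[8:9]
i=10 'c': node 3→4
i=11 'a': node 4→9 ·f  ** P2@[10:11],P6@[11:11]
i=12 'a': node 9→2 ·f  ** P0@[11:12],P6@[12:12]
i=13 'a': node 2→2 ·f  ** P0@[12:13],P6@[13:13]
i=14 'a': node 2→2 ·f  ** P0@[13:14],P6@[14:14]
i=15 'a': node 2→2 ·f  ** P0@[14:15],P6@[15:15]
i=16 'b': node 2→10 ·f
i=17 'c': node 10→13
i=18 'a': node 13→14  ** P2@[17:18],P6@[18:18]
i=19 'd': node 14→0 ·f
i=20 'a': node 0→1  ** P6@[20:20]
i=21 'd': node 1→0 ·f
i=22 'b': node 0→10
i=23 'd': node 10→11
i=24 'c': node 11→8 ·f
i=25 'd': node 8→0 ·f
i=26 'b': node 0→10
i=27 'c': node 10→13
i=28 'a': node 13→14  ** P2@[27:28],P6@[28:28]
i=29 'c': node 14→15  ** P3@[28:29]
i=30 'b': node 15→16
i=31 'c': node 16→17  ** P5@[26:31]
i=32 'd': node 17→0 ·f
i=33 'b': node 0→10
i=34 'c': node 10→13
i=35 'a': node 13→14  ** P2@[34:35],P6@[35:35]
i=36 'c': node 14→15  ** P3@[35:36]
i=37 'a': node 15→9 ·f  ** P2@[36:37],P6@[37:37]
i=38 'a': node 9→2 ·f  ** P0@[37:38],P6@[38:38]
i=39 'b': node 2→10 ·f
i=40 'c': node 10→13
i=41 'a': node 13→14  ** P2@[40:41],P6@[41:41]
i=42 'd': node 14→0 ·f
i=43 'a': node 0→1  ** P6@[43:43]
i=44 'c': node 1→3  ** P3@[43:44]

All matches (sorted): [[0,6],[1,0],[1,6],[2,0],[2,6],[5,4],[6,6],[7,0],[7,6],[8,0],[8,6],[9,3],[11,2],[11,6],[12,0],[12,6],[13,0],[13,6],[14,0],[14,6],[15,0],[15,6],[18,2],[18,6],[20,6],[28,2],[28,6],[29,3],[31,5],[35,2],[35,6],[36,3],[37,2],[37,6],[38,0],[38,6],[41,2],[41,6],[43,6],[44,3]]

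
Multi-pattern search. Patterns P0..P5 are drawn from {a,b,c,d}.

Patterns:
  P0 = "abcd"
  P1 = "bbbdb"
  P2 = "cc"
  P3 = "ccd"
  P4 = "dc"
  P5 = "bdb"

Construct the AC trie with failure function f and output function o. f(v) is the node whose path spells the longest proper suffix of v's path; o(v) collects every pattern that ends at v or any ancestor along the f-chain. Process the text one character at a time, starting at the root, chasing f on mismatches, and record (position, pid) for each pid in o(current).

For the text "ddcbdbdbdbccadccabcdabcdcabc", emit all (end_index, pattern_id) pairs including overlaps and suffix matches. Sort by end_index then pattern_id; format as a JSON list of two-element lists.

Construct AC machine:
Trie (insert patterns):
  n0 'ε': a→1 b→5 c→10 d→13
  n1 'a': b→2
  n2 'ab': c→3
  n3 'abc': d→4
  n4 'abcd': ·  ←P0
  n5 'b': b→6 d→15
  n6 'bb': b→7
  n7 'bbb': d→8
  n8 'bbbd': b→9
  n9 'bbbdb': ·  ←P1
  n10 'c': c→11
  n11 'cc': d→12  ←P2
  n12 'ccd': ·  ←P3
  n13 'd': c→14
  n14 'dc': ·  ←P4
  n15 'bd': b→16
  n16 'bdb': ·  ←P5

Failure links (BFS by depth):
  n1('a'): parent n0 fail=0; on 'a' 0 → fail=0;  out ∅∪∅=∅
  n5('b'): parent n0 fail=0; on 'b' 0 → fail=0;  out ∅∪∅=∅
  n10('c'): parent n0 fail=0; on 'c' 0 → fail=0;  out ∅∪∅=∅
  n13('d'): parent n0 fail=0; on 'd' 0 → fail=0;  out ∅∪∅=∅
  n2('ab'): parent n1 fail=0; on 'b' 0 → fail=5;  out ∅∪∅=∅
  n6('bb'): parent n5 fail=0; on 'b' 0 → fail=5;  out ∅∪∅=∅
  n11('cc'): parent n10 fail=0; on 'c' 0 → fail=10;  out {2}∪∅={2}
  n14('dc'): parent n13 fail=0; on 'c' 0 → fail=10;  out {4}∪∅={4}
  n15('bd'): parent n5 fail=0; on 'd' 0 → fail=13;  out ∅∪∅=∅
  n3('abc'): parent n2 fail=5; on 'c' 5→0 → fail=10;  out ∅∪∅=∅
  n7('bbb'): parent n6 fail=5; on 'b' 5 → fail=6;  out ∅∪∅=∅
  n12('ccd'): parent n11 fail=10; on 'd' 10→0 → fail=13;  out {3}∪∅={3}
  n16('bdb'): parent n15 fail=13; on 'b' 13→0 → fail=5;  out {5}∪∅={5}
  n4('abcd'): parent n3 fail=10; on 'd' 10→0 → fail=13;  out {0}∪∅={0}
  n8('bbbd'): parent n7 fail=6; on 'd' 6→5 → fail=15;  out ∅∪∅=∅
  n9('bbbdb'): parent n8 fail=15; on 'b' 15 → fail=16;  out {1}∪{5}={1,5}

Run:
i=0 'd': node 0→13
i=1 'd': node 13→13 (fail-walked)
i=2 'c': node 13→14  emit P4@[1:2]
i=3 'b': node 14→5 (fail-walked)
i=4 'd': node 5→15
i=5 'b': node 15→16  emit P5@[3:5]
i=6 'd': node 16→15 (fail-walked)
i=7 'b': node 15→16  emit P5@[5:7]
i=8 'd': node 16→15 (fail-walked)
i=9 'b': node 15→16  emit P5@[7:9]
i=10 'c': node 16→10 (fail-walked)
i=11 'c': node 10→11  emit P2@[10:11]
i=12 'a': node 11→1 (fail-walked)
i=13 'd': node 1→13 (fail-walked)
i=14 'c': node 13→14  emit P4@[13:14]
i=15 'c': node 14→11 (fail-walked)  emit P2@[14:15]
i=16 'a': node 11→1 (fail-walked)
i=17 'b': node 1→2
i=18 'c': node 2→3
i=19 'd': node 3→4  emit P0@[16:19]
i=20 'a': node 4→1 (fail-walked)
i=21 'b': node 1→2
i=22 'c': node 2→3
i=23 'd': node 3→4  emit P0@[20:23]
i=24 'c': node 4→14 (fail-walked)  emit P4@[23:24]
i=25 'a': node 14→1 (fail-walked)
i=26 'b': node 1→2
i=27 'c': node 2→3

Matches: [[2,4],[5,5],[7,5],[9,5],[11,2],[14,4],[15,2],[19,0],[23,0],[24,4]]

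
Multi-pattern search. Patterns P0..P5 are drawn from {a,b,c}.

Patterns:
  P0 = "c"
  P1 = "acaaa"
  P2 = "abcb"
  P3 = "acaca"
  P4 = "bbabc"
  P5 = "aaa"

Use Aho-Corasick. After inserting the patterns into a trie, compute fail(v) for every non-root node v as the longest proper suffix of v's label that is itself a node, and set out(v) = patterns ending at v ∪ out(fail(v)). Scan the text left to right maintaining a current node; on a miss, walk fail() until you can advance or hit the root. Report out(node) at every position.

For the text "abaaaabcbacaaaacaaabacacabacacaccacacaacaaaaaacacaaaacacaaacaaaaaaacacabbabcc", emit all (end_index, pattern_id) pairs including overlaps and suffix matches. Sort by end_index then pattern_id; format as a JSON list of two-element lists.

Construct AC machine:
Trie nodes:
  0='ε' goto a→2 b→12 c→1
  1='c' goto ·  ←P0
  2='a' goto a→17 b→7 c→3
  3='ac' goto a→4
  4='aca' goto a→5 c→10
  5='acaa' goto a→6
  6='acaaa' goto ·  ←P1
  7='ab' goto c→8
  8='abc' goto b→9
  9='abcb' goto ·  ←P2
  10='acac' goto a→11
  11='acaca' goto ·  ←P3
  12='b' goto b→13
  13='bb' goto a→14
  14='bba' goto b→15
  15='bbab' goto c→16
  16='bbabc' goto ·  ←P4
  17='aa' goto a→18
  18='aaa' goto ·  ←P5

BFS fail/out derivation:
  n1('c'): parent n0 fail=0; on 'c' 0 → fail=0;  out {0}∪∅={0}
  n2('a'): parent n0 fail=0; on 'a' 0 → fail=0;  out ∅∪∅=∅
  n12('b'): parent n0 fail=0; on 'b' 0 → fail=0;  out ∅∪∅=∅
  n3('ac'): parent n2 fail=0; on 'c' 0 → fail=1;  out ∅∪{0}={0}
  n7('ab'): parent n2 fail=0; on 'b' 0 → fail=12;  out ∅∪∅=∅
  n13('bb'): parent n12 fail=0; on 'b' 0 → fail=12;  out ∅∪∅=∅
  n17('aa'): parent n2 fail=0; on 'a' 0 → fail=2;  out ∅∪∅=∅
  n4('aca'): parent n3 fail=1; on 'a' 1→0 → fail=2;  out ∅∪∅=∅
  n8('abc'): parent n7 fail=12; on 'c' 12→0 → fail=1;  out ∅∪{0}={0}
  n14('bba'): parent n13 fail=12; on 'a' 12→0 → fail=2;  out ∅∪∅=∅
  n18('aaa'): parent n17 fail=2; on 'a' 2 → fail=17;  out {5}∪∅={5}
  n5('acaa'): parent n4 fail=2; on 'a' 2 → fail=17;  out ∅∪∅=∅
  n9('abcb'): parent n8 fail=1; on 'b' 1→0 → fail=12;  out {2}∪∅={2}
  n10('acac'): parent n4 fail=2; on 'c' 2 → fail=3;  out ∅∪{0}={0}
  n15('bbab'): parent n14 fail=2; on 'b' 2 → fail=7;  out ∅∪∅=∅
  n6('acaaa'): parent n5 fail=17; on 'a' 17 → fail=18;  out {1}∪{5}={1,5}
  n11('acaca'): parent n10 fail=3; on 'a' 3 → fail=4;  out {3}∪∅={3}
  n16('bbabc'): parent n15 fail=7; on 'c' 7 → fail=8;  out {4}∪{0}={0,4}

Run:
[0] read 'a'  n0⇒n2
[1] read 'b'  n2⇒n7
[2] read 'a'  n7⇒n2 ·f
[3] read 'a'  n2⇒n17
[4] read 'a'  n17⇒n18  emit P5@[2:4]
[5] read 'a'  n18⇒n18 ·f  emit P5@[3:5]
[6] read 'b'  n18⇒n7 ·f
[7] read 'c'  n7⇒n8  emit P0@[7:7]
[8] read 'b'  n8⇒n9  emit P2@[5:8]
[9] read 'a'  n9⇒n2 ·f
[10] read 'c'  n2⇒n3  emit P0@[10:10]
[11] read 'a'  n3⇒n4
[12] read 'a'  n4⇒n5
[13] read 'a'  n5⇒n6  emit P1@[9:13],P5@[11:13]
[14] read 'a'  n6⇒n18 ·f  emit P5@[12:14]
[15] read 'c'  n18⇒n3 ·f  emit P0@[15:15]
[16] read 'a'  n3⇒n4
[17] read 'a'  n4⇒n5
[18] read 'a'  n5⇒n6  emit P1@[14:18],P5@[16:18]
[19] read 'b'  n6⇒n7 ·f
[20] read 'a'  n7⇒n2 ·f
[21] read 'c'  n2⇒n3  emit P0@[21:21]
[22] read 'a'  n3⇒n4
[23] read 'c'  n4⇒n10  emit P0@[23:23]
[24] read 'a'  n10⇒n11  emit P3@[20:24]
[25] read 'b'  n11⇒n7 ·f
[26] read 'a'  n7⇒n2 ·f
[27] read 'c'  n2⇒n3  emit P0@[27:27]
[28] read 'a'  n3⇒n4
[29] read 'c'  n4⇒n10  emit P0@[29:29]
[30] read 'a'  n10⇒n11  emit P3@[26:30]
[31] read 'c'  n11⇒n10 ·f  emit P0@[31:31]
[32] read 'c'  n10⇒n1 ·f  emit P0@[32:32]
[33] read 'a'  n1⇒n2 ·f
[34] read 'c'  n2⇒n3  emit P0@[34:34]
[35] read 'a'  n3⇒n4
[36] read 'c'  n4⇒n10  emit P0@[36:36]
[37] read 'a'  n10⇒n11  emit P3@[33:37]
[38] read 'a'  n11⇒n5 ·f
[39] read 'c'  n5⇒n3 ·f  emit P0@[39:39]
[40] read 'a'  n3⇒n4
[41] read 'a'  n4⇒n5
[42] read 'a'  n5⇒n6  emit P1@[38:42],P5@[40:42]
[43] read 'a'  n6⇒n18 ·f  emit P5@[41:43]
[44] read 'a'  n18⇒n18 ·f  emit P5@[42:44]
[45] read 'a'  n18⇒n18 ·f  emit P5@[43:45]
[46] read 'c'  n18⇒n3 ·f  emit P0@[46:46]
[47] read 'a'  n3⇒n4
[48] read 'c'  n4⇒n10  emit P0@[48:48]
[49] read 'a'  n10⇒n11  emit P3@[45:49]
[50] read 'a'  n11⇒n5 ·f
[51] read 'a'  n5⇒n6  emit P1@[47:51],P5@[49:51]
[52] read 'a'  n6⇒n18 ·f  emit P5@[50:52]
[53] read 'c'  n18⇒n3 ·f  emit P0@[53:53]
[54] read 'a'  n3⇒n4
[55] read 'c'  n4⇒n10  emit P0@[55:55]
[56] read 'a'  n10⇒n11  emit P3@[52:56]
[57] read 'a'  n11⇒n5 ·f
[58] read 'a'  n5⇒n6  emit P1@[54:58],P5@[56:58]
[59] read 'c'  n6⇒n3 ·f  emit P0@[59:59]
[60] read 'a'  n3⇒n4
[61] read 'a'  n4⇒n5
[62] read 'a'  n5⇒n6  emit P1@[58:62],P5@[60:62]
[63] read 'a'  n6⇒n18 ·f  emit P5@[61:63]
[64] read 'a'  n18⇒n18 ·f  emit P5@[62:64]
[65] read 'a'  n18⇒n18 ·f  emit P5@[63:65]
[66] read 'a'  n18⇒n18 ·f  emit P5@[64:66]
[67] read 'c'  n18⇒n3 ·f  emit P0@[67:67]
[68] read 'a'  n3⇒n4
[69] read 'c'  n4⇒n10  emit P0@[69:69]
[70] read 'a'  n10⇒n11  emit P3@[66:70]
[71] read 'b'  n11⇒n7 ·f
[72] read 'b'  n7⇒n13 ·f
[73] read 'a'  n13⇒n14
[74] read 'b'  n14⇒n15
[75] read 'c'  n15⇒n16  emit P0@[75:75],P4@[71:75]
[76] read 'c'  n16⇒n1 ·f  emit P0@[76:76]

Result: [[4,5],[5,5],[7,0],[8,2],[10,0],[13,1],[13,5],[14,5],[15,0],[18,1],[18,5],[21,0],[23,0],[24,3],[27,0],[29,0],[30,3],[31,0],[32,0],[34,0],[36,0],[37,3],[39,0],[42,1],[42,5],[43,5],[44,5],[45,5],[46,0],[48,0],[49,3],[51,1],[51,5],[52,5],[53,0],[55,0],[56,3],[58,1],[58,5],[59,0],[62,1],[62,5],[63,5],[64,5],[65,5],[66,5],[67,0],[69,0],[70,3],[75,0],[75,4],[76,0]]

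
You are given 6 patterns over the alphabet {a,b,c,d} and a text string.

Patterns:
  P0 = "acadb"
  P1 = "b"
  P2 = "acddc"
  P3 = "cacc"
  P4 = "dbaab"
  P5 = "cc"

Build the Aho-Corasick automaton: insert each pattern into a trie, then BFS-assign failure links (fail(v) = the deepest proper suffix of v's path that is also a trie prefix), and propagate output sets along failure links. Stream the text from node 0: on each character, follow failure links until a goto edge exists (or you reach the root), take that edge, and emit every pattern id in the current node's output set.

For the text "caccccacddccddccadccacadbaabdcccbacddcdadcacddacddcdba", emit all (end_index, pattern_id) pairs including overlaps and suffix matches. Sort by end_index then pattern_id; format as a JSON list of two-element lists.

Build:
Trie (insert patterns):
  0='ε' goto a→1 b→6 c→10 d→14
  1='a' goto c→2
  2='ac' goto a→3 d→7
  3='aca' goto d→4
  4='acad' goto b→5
  5='acadb' goto ·  ←P0
  6='b' goto ·  ←P1
  7='acd' goto d→8
  8='acdd' goto c→9
  9='acddc' goto ·  ←P2
  10='c' goto a→11 c→19
  11='ca' goto c→12
  12='cac' goto c→13
  13='cacc' goto ·  ←P3
  14='d' goto b→15
  15='db' goto a→16
  16='dba' goto a→17
  17='dbaa' goto b→18
  18='dbaab' goto ·  ←P4
  19='cc' goto ·  ←P5

Failure links (BFS by depth):
  n1('a'): parent n0 fail=0; on 'a' 0 → fail=0;  out ∅∪∅=∅
  n6('b'): parent n0 fail=0; on 'b' 0 → fail=0;  out {1}∪∅={1}
  n10('c'): parent n0 fail=0; on 'c' 0 → fail=0;  out ∅∪∅=∅
  n14('d'): parent n0 fail=0; on 'd' 0 → fail=0;  out ∅∪∅=∅
  n2('ac'): parent n1 fail=0; on 'c' 0 → fail=10;  out ∅∪∅=∅
  n11('ca'): parent n10 fail=0; on 'a' 0 → fail=1;  out ∅∪∅=∅
  n15('db'): parent n14 fail=0; on 'b' 0 → fail=6;  out ∅∪{1}={1}
  n19('cc'): parent n10 fail=0; on 'c' 0 → fail=10;  out {5}∪∅={5}
  n3('aca'): parent n2 fail=10; on 'a' 10 → fail=11;  out ∅∪∅=∅
  n7('acd'): parent n2 fail=10; on 'd' 10→0 → fail=14;  out ∅∪∅=∅
  n12('cac'): parent n11 fail=1; on 'c' 1 → fail=2;  out ∅∪∅=∅
  n16('dba'): parent n15 fail=6; on 'a' 6→0 → fail=1;  out ∅∪∅=∅
  n4('acad'): parent n3 fail=11; on 'd' 11→1→0 → fail=14;  out ∅∪∅=∅
  n8('acdd'): parent n7 fail=14; on 'd' 14→0 → fail=14;  out ∅∪∅=∅
  n13('cacc'): parent n12 fail=2; on 'c' 2→10 → fail=19;  out {3}∪{5}={3,5}
  n17('dbaa'): parent n16 fail=1; on 'a' 1→0 → fail=1;  out ∅∪∅=∅
  n5('acadb'): parent n4 fail=14; on 'b' 14 → fail=15;  out {0}∪{1}={0,1}
  n9('acddc'): parent n8 fail=14; on 'c' 14→0 → fail=10;  out {2}∪∅={2}
  n18('dbaab'): parent n17 fail=1; on 'b' 1→0 → fail=6;  out {4}∪{1}={1,4}

Run:
[0] read 'c'  n0⇒n10
[1] read 'a'  n10⇒n11
[2] read 'c'  n11⇒n12
[3] read 'c'  n12⇒n13  → match P3@[0:3],P5@[2:3]
[4] read 'c'  n13⇒n19 ·f  → match P5@[3:4]
[5] read 'c'  n19⇒n19 ·f  → match P5@[4:5]
[6] read 'a'  n19⇒n11 ·f
[7] read 'c'  n11⇒n12
[8] read 'd'  n12⇒n7 ·f
[9] read 'd'  n7⇒n8
[10] read 'c'  n8⇒n9  → match P2@[6:10]
[11] read 'c'  n9⇒n19 ·f  → match P5@[10:11]
[12] read 'd'  n19⇒n14 ·f
[13] read 'd'  n14⇒n14 ·f
[14] read 'c'  n14⇒n10 ·f
[15] read 'c'  n10⇒n19  → match P5@[14:15]
[16] read 'a'  n19⇒n11 ·f
[17] read 'd'  n11⇒n14 ·f
[18] read 'c'  n14⇒n10 ·f
[19] read 'c'  n10⇒n19  → match P5@[18:19]
[20] read 'a'  n19⇒n11 ·f
[21] read 'c'  n11⇒n12
[22] read 'a'  n12⇒n3 ·f
[23] read 'd'  n3⇒n4
[24] read 'b'  n4⇒n5  → match P0@[20:24],P1@[24:24]
[25] read 'a'  n5⇒n16 ·f
[26] read 'a'  n16⇒n17
[27] read 'b'  n17⇒n18  → match P1@[27:27],P4@[23:27]
[28] read 'd'  n18⇒n14 ·f
[29] read 'c'  n14⇒n10 ·f
[30] read 'c'  n10⇒n19  → match P5@[29:30]
[31] read 'c'  n19⇒n19 ·f  → match P5@[30:31]
[32] read 'b'  n19⇒n6 ·f  → match P1@[32:32]
[33] read 'a'  n6⇒n1 ·f
[34] read 'c'  n1⇒n2
[35] read 'd'  n2⇒n7
[36] read 'd'  n7⇒n8
[37] read 'c'  n8⇒n9  → match P2@[33:37]
[38] read 'd'  n9⇒n14 ·f
[39] read 'a'  n14⇒n1 ·f
[40] read 'd'  n1⇒n14 ·f
[41] read 'c'  n14⇒n10 ·f
[42] read 'a'  n10⇒n11
[43] read 'c'  n11⇒n12
[44] read 'd'  n12⇒n7 ·f
[45] read 'd'  n7⇒n8
[46] read 'a'  n8⇒n1 ·f
[47] read 'c'  n1⇒n2
[48] read 'd'  n2⇒n7
[49] read 'd'  n7⇒n8
[50] read 'c'  n8⇒n9  → match P2@[46:50]
[51] read 'd'  n9⇒n14 ·f
[52] read 'b'  n14⇒n15  → match P1@[52:52]
[53] read 'a'  n15⇒n16

Matches: [[3,3],[3,5],[4,5],[5,5],[10,2],[11,5],[15,5],[19,5],[24,0],[24,1],[27,1],[27,4],[30,5],[31,5],[32,1],[37,2],[50,2],[52,1]]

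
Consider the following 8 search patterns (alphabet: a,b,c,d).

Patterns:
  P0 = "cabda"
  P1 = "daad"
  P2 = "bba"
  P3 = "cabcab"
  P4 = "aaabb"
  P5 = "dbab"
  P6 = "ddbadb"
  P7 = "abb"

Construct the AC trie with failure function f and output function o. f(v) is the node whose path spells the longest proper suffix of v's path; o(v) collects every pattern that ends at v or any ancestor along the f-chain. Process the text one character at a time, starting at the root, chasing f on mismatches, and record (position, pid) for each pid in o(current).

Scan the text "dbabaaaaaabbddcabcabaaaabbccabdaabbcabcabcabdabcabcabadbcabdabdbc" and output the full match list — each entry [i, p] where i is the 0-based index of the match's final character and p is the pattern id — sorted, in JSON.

Build:
Trie (insert patterns):
  0='ε' goto a→16 b→10 c→1 d→6
  1='c' goto a→2
  2='ca' goto b→3
  3='cab' goto c→13 d→4
  4='cabd' goto a→5
  5='cabda' goto ·  ←P0
  6='d' goto a→7 b→21 d→24
  7='da' goto a→8
  8='daa' goto d→9
  9='daad' goto ·  ←P1
  10='b' goto b→11
  11='bb' goto a→12
  12='bba' goto ·  ←P2
  13='cabc' goto a→14
  14='cabca' goto b→15
  15='cabcab' goto ·  ←P3
  16='a' goto a→17 b→29
  17='aa' goto a→18
  18='aaa' goto b→19
  19='aaab' goto b→20
  20='aaabb' goto ·  ←P4
  21='db' goto a→22
  22='dba' goto b→23
  23='dbab' goto ·  ←P5
  24='dd' goto b→25
  25='ddb' goto a→26
  26='ddba' goto d→27
  27='ddbad' goto b→28
  28='ddbadb' goto ·  ←P6
  29='ab' goto b→30
  30='abb' goto ·  ←P7

BFS fail/out derivation:
  n1('c'): parent n0 fail=0; on 'c' 0 → fail=0;  out ∅∪∅=∅
  n6('d'): parent n0 fail=0; on 'd' 0 → fail=0;  out ∅∪∅=∅
  n10('b'): parent n0 fail=0; on 'b' 0 → fail=0;  out ∅∪∅=∅
  n16('a'): parent n0 fail=0; on 'a' 0 → fail=0;  out ∅∪∅=∅
  n2('ca'): parent n1 fail=0; on 'a' 0 → fail=16;  out ∅∪∅=∅
  n7('da'): parent n6 fail=0; on 'a' 0 → fail=16;  out ∅∪∅=∅
  n11('bb'): parent n10 fail=0; on 'b' 0 → fail=10;  out ∅∪∅=∅
  n17('aa'): parent n16 fail=0; on 'a' 0 → fail=16;  out ∅∪∅=∅
  n21('db'): parent n6 fail=0; on 'b' 0 → fail=10;  out ∅∪∅=∅
  n24('dd'): parent n6 fail=0; on 'd' 0 → fail=6;  out ∅∪∅=∅
  n29('ab'): parent n16 fail=0; on 'b' 0 → fail=10;  out ∅∪∅=∅
  n3('cab'): parent n2 fail=16; on 'b' 16 → fail=29;  out ∅∪∅=∅
  n8('daa'): parent n7 fail=16; on 'a' 16 → fail=17;  out ∅∪∅=∅
  n12('bba'): parent n11 fail=10; on 'a' 10→0 → fail=16;  out {2}∪∅={2}
  n18('aaa'): parent n17 fail=16; on 'a' 16 → fail=17;  out ∅∪∅=∅
  n22('dba'): parent n21 fail=10; on 'a' 10→0 → fail=16;  out ∅∪∅=∅
  n25('ddb'): parent n24 fail=6; on 'b' 6 → fail=21;  out ∅∪∅=∅
  n30('abb'): parent n29 fail=10; on 'b' 10 → fail=11;  out {7}∪∅={7}
  n4('cabd'): parent n3 fail=29; on 'd' 29→10→0 → fail=6;  out ∅∪∅=∅
  n9('daad'): parent n8 fail=17; on 'd' 17→16→0 → fail=6;  out {1}∪∅={1}
  n13('cabc'): parent n3 fail=29; on 'c' 29→10→0 → fail=1;  out ∅∪∅=∅
  n19('aaab'): parent n18 fail=17; on 'b' 17→16 → fail=29;  out ∅∪∅=∅
  n23('dbab'): parent n22 fail=16; on 'b' 16 → fail=29;  out {5}∪∅={5}
  n26('ddba'): parent n25 fail=21; on 'a' 21 → fail=22;  out ∅∪∅=∅
  n5('cabda'): parent n4 fail=6; on 'a' 6 → fail=7;  out {0}∪∅={0}
  n14('cabca'): parent n13 fail=1; on 'a' 1 → fail=2;  out ∅∪∅=∅
  n20('aaabb'): parent n19 fail=29; on 'b' 29 → fail=30;  out {4}∪{7}={4,7}
  n27('ddbad'): parent n26 fail=22; on 'd' 22→16→0 → fail=6;  out ∅∪∅=∅
  n15('cabcab'): parent n14 fail=2; on 'b' 2 → fail=3;  out {3}∪∅={3}
  n28('ddbadb'): parent n27 fail=6; on 'b' 6 → fail=21;  out {6}∪∅={6}

Text stream:
pos 0 'd': at 6
pos 1 'b': at 21
pos 2 'a': at 22
pos 3 'b': at 23  ** P5@[0:3]
pos 4 'a': at 16 (fail-walked)
pos 5 'a': at 17
pos 6 'a': at 18
pos 7 'a': at 18 (fail-walked)
pos 8 'a': at 18 (fail-walked)
pos 9 'a': at 18 (fail-walked)
pos 10 'b': at 19
pos 11 'b': at 20  ** P4@[7:11],P7@[9:11]
pos 12 'd': at 6 (fail-walked)
pos 13 'd': at 24
pos 14 'c': at 1 (fail-walked)
pos 15 'a': at 2
pos 16 'b': at 3
pos 17 'c': at 13
pos 18 'a': at 14
pos 19 'b': at 15  ** P3@[14:19]
pos 20 'a': at 16 (fail-walked)
pos 21 'a': at 17
pos 22 'a': at 18
pos 23 'a': at 18 (fail-walked)
pos 24 'b': at 19
pos 25 'b': at 20  ** P4@[21:25],P7@[23:25]
pos 26 'c': at 1 (fail-walked)
pos 27 'c': at 1 (fail-walked)
pos 28 'a': at 2
pos 29 'b': at 3
pos 30 'd': at 4
pos 31 'a': at 5  ** P0@[27:31]
pos 32 'a': at 8 (fail-walked)
pos 33 'b': at 29 (fail-walked)
pos 34 'b': at 30  ** P7@[32:34]
pos 35 'c': at 1 (fail-walked)
pos 36 'a': at 2
pos 37 'b': at 3
pos 38 'c': at 13
pos 39 'a': at 14
pos 40 'b': at 15  ** P3@[35:40]
pos 41 'c': at 13 (fail-walked)
pos 42 'a': at 14
pos 43 'b': at 15  ** P3@[38:43]
pos 44 'd': at 4 (fail-walked)
pos 45 'a': at 5  ** P0@[41:45]
pos 46 'b': at 29 (fail-walked)
pos 47 'c': at 1 (fail-walked)
pos 48 'a': at 2
pos 49 'b': at 3
pos 50 'c': at 13
pos 51 'a': at 14
pos 52 'b': at 15  ** P3@[47:52]
pos 53 'a': at 16 (fail-walked)
pos 54 'd': at 6 (fail-walked)
pos 55 'b': at 21
pos 56 'c': at 1 (fail-walked)
pos 57 'a': at 2
pos 58 'b': at 3
pos 59 'd': at 4
pos 60 'a': at 5  ** P0@[56:60]
pos 61 'b': at 29 (fail-walked)
pos 62 'd': at 6 (fail-walked)
pos 63 'b': at 21
pos 64 'c': at 1 (fail-walked)

All matches (sorted): [[3,5],[11,4],[11,7],[19,3],[25,4],[25,7],[31,0],[34,7],[40,3],[43,3],[45,0],[52,3],[60,0]]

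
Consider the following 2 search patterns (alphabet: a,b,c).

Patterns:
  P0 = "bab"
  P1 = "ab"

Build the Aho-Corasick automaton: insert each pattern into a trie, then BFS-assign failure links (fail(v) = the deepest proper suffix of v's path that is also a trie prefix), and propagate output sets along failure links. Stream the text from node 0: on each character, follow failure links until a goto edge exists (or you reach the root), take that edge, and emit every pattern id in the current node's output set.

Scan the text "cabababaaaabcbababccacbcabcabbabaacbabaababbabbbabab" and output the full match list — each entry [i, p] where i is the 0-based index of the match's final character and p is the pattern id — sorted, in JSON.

Build automaton:
Trie (insert patterns):
  n0 'ε': a→4 b→1
  n1 'b': a→2
  n2 'ba': b→3
  n3 'bab': ·  [P0 ends]
  n4 'a': b→5
  n5 'ab': ·  [P1 ends]

Failure links (BFS by depth):
  n1('b'): parent n0 fail=0; on 'b' 0 → fail=0;  out ∅∪∅=∅
  n4('a'): parent n0 fail=0; on 'a' 0 → fail=0;  out ∅∪∅=∅
  n2('ba'): parent n1 fail=0; on 'a' 0 → fail=4;  out ∅∪∅=∅
  n5('ab'): parent n4 fail=0; on 'b' 0 → fail=1;  out {1}∪∅={1}
  n3('bab'): parent n2 fail=4; on 'b' 4 → fail=5;  out {0}∪{1}={0,1}

Text stream:
i=0 'c': node 0→0
i=1 'a': node 0→4
i=2 'b': node 4→5  emit P1@[1:2]
i=3 'a': node 5→2 (fail-walked)
i=4 'b': node 2→3  emit P0@[2:4],P1@[3:4]
i=5 'a': node 3→2 (fail-walked)
i=6 'b': node 2→3  emit P0@[4:6],P1@[5:6]
i=7 'a': node 3→2 (fail-walked)
i=8 'a': node 2→4 (fail-walked)
i=9 'a': node 4→4 (fail-walked)
i=10 'a': node 4→4 (fail-walked)
i=11 'b': node 4→5  emit P1@[10:11]
i=12 'c': node 5→0 (fail-walked)
i=13 'b': node 0→1
i=14 'a': node 1→2
i=15 'b': node 2→3  emit P0@[13:15],P1@[14:15]
i=16 'a': node 3→2 (fail-walked)
i=17 'b': node 2→3  emit P0@[15:17],P1@[16:17]
i=18 'c': node 3→0 (fail-walked)
i=19 'c': node 0→0
i=20 'a': node 0→4
i=21 'c': node 4→0 (fail-walked)
i=22 'b': node 0→1
i=23 'c': node 1→0 (fail-walked)
i=24 'a': node 0→4
i=25 'b': node 4→5  emit P1@[24:25]
i=26 'c': node 5→0 (fail-walked)
i=27 'a': node 0→4
i=28 'b': node 4→5  emit P1@[27:28]
i=29 'b': node 5→1 (fail-walked)
i=30 'a': node 1→2
i=31 'b': node 2→3  emit P0@[29:31],P1@[30:31]
i=32 'a': node 3→2 (fail-walked)
i=33 'a': node 2→4 (fail-walked)
i=34 'c': node 4→0 (fail-walked)
i=35 'b': node 0→1
i=36 'a': node 1→2
i=37 'b': node 2→3  emit P0@[35:37],P1@[36:37]
i=38 'a': node 3→2 (fail-walked)
i=39 'a': node 2→4 (fail-walked)
i=40 'b': node 4→5  emit P1@[39:40]
i=41 'a': node 5→2 (fail-walked)
i=42 'b': node 2→3  emit P0@[40:42],P1@[41:42]
i=43 'b': node 3→1 (fail-walked)
i=44 'a': node 1→2
i=45 'b': node 2→3  emit P0@[43:45],P1@[44:45]
i=46 'b': node 3→1 (fail-walked)
i=47 'b': node 1→1 (fail-walked)
i=48 'a': node 1→2
i=49 'b': node 2→3  emit P0@[47:49],P1@[48:49]
i=50 'a': node 3→2 (fail-walked)
i=51 'b': node 2→3  emit P0@[49:51],P1@[50:51]

All matches (sorted): [[2,1],[4,0],[4,1],[6,0],[6,1],[11,1],[15,0],[15,1],[17,0],[17,1],[25,1],[28,1],[31,0],[31,1],[37,0],[37,1],[40,1],[42,0],[42,1],[45,0],[45,1],[49,0],[49,1],[51,0],[51,1]]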